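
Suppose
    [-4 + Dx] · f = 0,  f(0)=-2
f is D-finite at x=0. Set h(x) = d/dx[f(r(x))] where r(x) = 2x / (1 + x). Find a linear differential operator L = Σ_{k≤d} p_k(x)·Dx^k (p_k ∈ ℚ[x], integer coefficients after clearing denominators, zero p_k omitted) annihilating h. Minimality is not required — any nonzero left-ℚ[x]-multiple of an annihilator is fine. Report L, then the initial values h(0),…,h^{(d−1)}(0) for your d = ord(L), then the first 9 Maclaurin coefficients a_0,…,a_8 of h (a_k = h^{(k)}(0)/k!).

f: a_k = -2, -8, -16, -64/3, -64/3, -256/15, -512/45, -2048/315, -1024/315, …
Change of var in L_f (x↦r) gives L₀.
Derive L from L₀ (diff closure).
L = (6 - 2·x) + (-1 - 2·x - x^2)·Dx  (order 1).
h: a_k = -16, -96, -176, -64/3, 176, -736/15, -6448/45, 6016/35, -9008/315, …
ICs: h(0) = -16.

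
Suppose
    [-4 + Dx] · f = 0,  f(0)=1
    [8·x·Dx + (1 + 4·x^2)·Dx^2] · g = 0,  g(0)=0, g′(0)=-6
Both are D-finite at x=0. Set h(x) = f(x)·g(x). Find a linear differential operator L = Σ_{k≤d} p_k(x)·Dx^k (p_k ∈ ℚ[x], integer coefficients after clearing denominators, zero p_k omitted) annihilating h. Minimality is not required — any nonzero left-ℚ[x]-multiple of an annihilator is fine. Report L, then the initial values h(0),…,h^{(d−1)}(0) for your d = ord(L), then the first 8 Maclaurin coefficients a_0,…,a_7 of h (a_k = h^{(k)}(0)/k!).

L = (16 - 32·x + 64·x^2) + (-8 + 8·x - 32·x^2)·Dx + (1 + 4·x^2)·Dx^2  (order 2).
h: a_k = 0, -6, -24, -40, -32, -96/5, -128/3, -1664/35, …
ICs: h(0) = 0, h′(0) = -6.

f: a_k = 1, 4, 8, 32/3, 32/3, 128/15, 256/45, 1024/315, …
g: a_k = 0, -6, 0, 8, 0, -96/5, 0, 384/7, …
Sym-product of L_f,L_g gives L₀ (≤ ord 2).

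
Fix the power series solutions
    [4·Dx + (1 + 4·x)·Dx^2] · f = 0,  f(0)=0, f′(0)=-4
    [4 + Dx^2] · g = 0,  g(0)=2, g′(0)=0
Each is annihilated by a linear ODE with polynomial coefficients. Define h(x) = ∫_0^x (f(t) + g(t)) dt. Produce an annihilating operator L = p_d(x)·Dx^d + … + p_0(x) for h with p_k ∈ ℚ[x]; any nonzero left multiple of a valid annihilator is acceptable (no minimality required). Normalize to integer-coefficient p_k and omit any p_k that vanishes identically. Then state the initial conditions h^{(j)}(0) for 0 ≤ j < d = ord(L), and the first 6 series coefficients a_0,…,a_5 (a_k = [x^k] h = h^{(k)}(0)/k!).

L = (400 + 128·x + 256·x^2)·Dx^2 + (36 + 176·x + 192·x^2 + 256·x^3)·Dx^3 + (100 + 32·x + 64·x^2)·Dx^4 + (9 + 44·x + 48·x^2 + 64·x^3)·Dx^5  (order 5).
h: a_k = 0, 2, -2, 4/3, -16/3, 196/15, …
ICs: h(0) = 0, h′(0) = 2, h′′(0) = -4, h′′′(0) = 8, h′′′′(0) = -128.

f: a_k = 0, -4, 8, -64/3, 64, -1024/5, …
g: a_k = 2, 0, -4, 0, 4/3, 0, …
L₀ := lclm(L_f,L_g); ord L₀ ≤ 2+2.
Integrate: L := L₀·Dx.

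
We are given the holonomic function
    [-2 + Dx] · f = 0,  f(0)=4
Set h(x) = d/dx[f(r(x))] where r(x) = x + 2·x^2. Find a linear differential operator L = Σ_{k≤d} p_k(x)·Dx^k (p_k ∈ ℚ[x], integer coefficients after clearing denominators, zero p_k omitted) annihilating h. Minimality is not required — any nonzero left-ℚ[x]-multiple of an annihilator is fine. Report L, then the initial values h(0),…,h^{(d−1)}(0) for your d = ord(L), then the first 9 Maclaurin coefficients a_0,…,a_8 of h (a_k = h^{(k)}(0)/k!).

f: a_k = 4, 8, 8, 16/3, 8/3, 16/15, 16/45, 32/315, 8/315, …
f∘r: x↦r, Dx↦Dx/r' in L_f ⇒ L₀.
h₀' ⇒ L via d/dx closure of L₀.
L = (6 + 16·x + 32·x^2) + (-1 - 4·x)·Dx  (order 1).
h: a_k = 8, 48, 112, 800/3, 432, 10592/15, 41696/45, 126656/105, 85712/63, …
ICs: h(0) = 8.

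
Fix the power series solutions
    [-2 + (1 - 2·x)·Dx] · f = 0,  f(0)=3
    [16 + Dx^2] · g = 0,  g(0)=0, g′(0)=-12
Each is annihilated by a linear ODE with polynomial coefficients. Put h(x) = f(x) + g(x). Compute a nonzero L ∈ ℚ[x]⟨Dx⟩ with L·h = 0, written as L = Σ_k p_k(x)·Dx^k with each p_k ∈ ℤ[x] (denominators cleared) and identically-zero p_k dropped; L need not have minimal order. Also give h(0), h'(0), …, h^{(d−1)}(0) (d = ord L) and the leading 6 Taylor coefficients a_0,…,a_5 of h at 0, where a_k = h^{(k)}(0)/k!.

L = (160 - 256·x + 256·x^2) + (-48 + 224·x - 384·x^2 + 256·x^3)·Dx + (10 - 16·x + 16·x^2)·Dx^2 + (-3 + 14·x - 24·x^2 + 16·x^3)·Dx^3  (order 3).
h: a_k = 3, -6, 12, 56, 48, 352/5, …
ICs: h(0) = 3, h′(0) = -6, h′′(0) = 24.

f: a_k = 3, 6, 12, 24, 48, 96, …
g: a_k = 0, -12, 0, 32, 0, -128/5, …
Weyl lclm of L_f,L_g ⇒ L₀ (ord ≤ 3).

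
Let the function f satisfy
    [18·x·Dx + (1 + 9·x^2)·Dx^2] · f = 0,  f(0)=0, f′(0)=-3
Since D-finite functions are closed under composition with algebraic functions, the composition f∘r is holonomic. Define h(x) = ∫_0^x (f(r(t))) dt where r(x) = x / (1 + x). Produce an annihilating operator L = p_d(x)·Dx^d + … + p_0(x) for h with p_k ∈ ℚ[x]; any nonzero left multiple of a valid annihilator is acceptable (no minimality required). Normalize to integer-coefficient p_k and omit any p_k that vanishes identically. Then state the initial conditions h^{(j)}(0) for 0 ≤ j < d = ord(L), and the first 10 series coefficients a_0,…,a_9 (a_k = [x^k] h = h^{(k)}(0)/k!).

f: a_k = 0, -3, 0, 9, 0, -243/5, 0, 2187/7, 0, -2187, …
Change of var in L_f (x↦r) gives L₀.
h=∫₀ˣh₀: take L = L₀·Dx.
L = (2 + 20·x)·Dx^2 + (1 + 2·x + 10·x^2)·Dx^3  (order 3).
h: a_k = 0, 0, -3/2, 1, 3/2, -24/5, 2/5, 156/7, -249/7, -224/3, …
ICs: h(0) = 0, h′(0) = 0, h′′(0) = -3.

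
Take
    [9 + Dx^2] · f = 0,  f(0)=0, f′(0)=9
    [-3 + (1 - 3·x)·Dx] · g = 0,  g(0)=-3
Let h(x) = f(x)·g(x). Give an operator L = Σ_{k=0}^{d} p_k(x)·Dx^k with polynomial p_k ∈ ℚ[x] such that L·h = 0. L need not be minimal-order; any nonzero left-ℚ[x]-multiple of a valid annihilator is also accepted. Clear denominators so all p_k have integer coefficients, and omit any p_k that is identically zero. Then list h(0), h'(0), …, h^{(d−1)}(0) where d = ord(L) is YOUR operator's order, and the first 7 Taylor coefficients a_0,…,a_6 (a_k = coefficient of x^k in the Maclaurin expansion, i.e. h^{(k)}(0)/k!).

f: a_k = 0, 9, 0, -27/2, 0, 243/40, 0, …
g: a_k = -3, -9, -27, -81, -243, -729, -2187, …
Sym-product of L_f,L_g gives L₀ (≤ ord 2).
L = (-9 + 27·x) + 6·Dx + (-1 + 3·x)·Dx^2  (order 2).
h: a_k = 0, -27, -81, -405/2, -1215/2, -73629/40, -220887/40, …
ICs: h(0) = 0, h′(0) = -27.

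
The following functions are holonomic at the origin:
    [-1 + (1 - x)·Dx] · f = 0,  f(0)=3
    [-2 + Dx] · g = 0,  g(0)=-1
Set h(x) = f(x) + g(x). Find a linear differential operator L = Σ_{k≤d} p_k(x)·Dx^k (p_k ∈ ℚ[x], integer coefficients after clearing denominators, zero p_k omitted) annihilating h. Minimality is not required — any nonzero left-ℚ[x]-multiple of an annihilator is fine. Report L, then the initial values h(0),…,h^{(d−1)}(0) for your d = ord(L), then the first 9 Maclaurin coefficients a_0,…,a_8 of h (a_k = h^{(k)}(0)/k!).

f: a_k = 3, 3, 3, 3, 3, 3, 3, 3, 3, …
g: a_k = -1, -2, -2, -4/3, -2/3, -4/15, -4/45, -8/315, -2/315, …
h₀=f+g: left-lcm gives L₀, ord ≤ 2.
L = -4·x + (-2 + 8·x - 4·x^2)·Dx + (1 - 3·x + 2·x^2)·Dx^2  (order 2).
h: a_k = 2, 1, 1, 5/3, 7/3, 41/15, 131/45, 937/315, 943/315, …
ICs: h(0) = 2, h′(0) = 1.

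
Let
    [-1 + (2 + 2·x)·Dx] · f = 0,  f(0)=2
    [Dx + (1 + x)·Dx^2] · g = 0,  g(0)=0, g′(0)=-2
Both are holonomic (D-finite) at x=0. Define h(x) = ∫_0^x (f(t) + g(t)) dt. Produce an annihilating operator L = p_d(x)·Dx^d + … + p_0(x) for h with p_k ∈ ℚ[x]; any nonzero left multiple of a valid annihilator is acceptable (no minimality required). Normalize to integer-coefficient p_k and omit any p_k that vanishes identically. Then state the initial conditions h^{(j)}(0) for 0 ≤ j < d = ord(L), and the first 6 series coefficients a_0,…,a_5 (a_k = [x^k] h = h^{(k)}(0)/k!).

f: a_k = 2, 1, -1/4, 1/8, -5/64, 7/128, …
g: a_k = 0, -2, 1, -2/3, 1/2, -2/5, …
f+g: L₀ = lclm(L_f,L_g), ord ≤ 1+2.
Integrate: L := L₀·Dx.
L = Dx^2 + (5 + 5·x)·Dx^3 + (2 + 4·x + 2·x^2)·Dx^4  (order 4).
h: a_k = 0, 2, -1/2, 1/4, -13/96, 27/320, …
ICs: h(0) = 0, h′(0) = 2, h′′(0) = -1, h′′′(0) = 3/2.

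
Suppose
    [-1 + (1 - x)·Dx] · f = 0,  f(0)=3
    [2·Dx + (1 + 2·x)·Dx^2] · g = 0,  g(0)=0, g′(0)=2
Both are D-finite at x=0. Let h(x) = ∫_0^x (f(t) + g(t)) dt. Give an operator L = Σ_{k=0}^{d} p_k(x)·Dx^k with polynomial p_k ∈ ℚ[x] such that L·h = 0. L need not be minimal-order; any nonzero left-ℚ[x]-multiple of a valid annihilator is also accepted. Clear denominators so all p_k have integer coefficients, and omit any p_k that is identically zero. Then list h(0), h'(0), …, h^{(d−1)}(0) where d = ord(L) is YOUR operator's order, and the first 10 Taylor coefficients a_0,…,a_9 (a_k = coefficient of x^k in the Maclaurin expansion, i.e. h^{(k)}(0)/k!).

L = (14 + 4·x)·Dx^2 + (-1 + 20·x + 8·x^2)·Dx^3 + (-2 - 3·x + 3·x^2 + 2·x^3)·Dx^4  (order 4).
h: a_k = 0, 3, 5/2, 1/3, 17/12, -1/5, 47/30, -23/21, 149/56, -29/9, …
ICs: h(0) = 0, h′(0) = 3, h′′(0) = 5, h′′′(0) = 2.

f: a_k = 3, 3, 3, 3, 3, 3, 3, 3, 3, 3, …
g: a_k = 0, 2, -2, 8/3, -4, 32/5, -32/3, 128/7, -32, 512/9, …
L₀ := lclm(L_f,L_g); ord L₀ ≤ 1+2.
Integrate: L := L₀·Dx.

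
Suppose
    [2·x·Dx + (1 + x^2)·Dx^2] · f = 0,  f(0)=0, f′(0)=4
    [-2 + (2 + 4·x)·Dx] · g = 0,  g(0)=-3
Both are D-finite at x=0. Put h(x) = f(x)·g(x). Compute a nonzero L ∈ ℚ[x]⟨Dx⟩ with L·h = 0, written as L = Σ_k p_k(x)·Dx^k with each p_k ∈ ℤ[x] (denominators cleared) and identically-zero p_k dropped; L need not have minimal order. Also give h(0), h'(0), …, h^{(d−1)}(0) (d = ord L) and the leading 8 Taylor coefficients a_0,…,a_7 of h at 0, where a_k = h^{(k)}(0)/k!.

L = (3 - 2·x - x^2) + (-2 - 2·x + 6·x^2 + 4·x^3)·Dx + (1 + 4·x + 5·x^2 + 4·x^3 + 4·x^4)·Dx^2  (order 2).
h: a_k = 0, -12, -12, 10, -2, 31/10, -109/10, 2263/140, …
ICs: h(0) = 0, h′(0) = -12.

f: a_k = 0, 4, 0, -4/3, 0, 4/5, 0, -4/7, …
g: a_k = -3, -3, 3/2, -3/2, 15/8, -21/8, 63/16, -99/16, …
h₀=f·g: eliminate ⇒ L₀, order ≤ 2·1.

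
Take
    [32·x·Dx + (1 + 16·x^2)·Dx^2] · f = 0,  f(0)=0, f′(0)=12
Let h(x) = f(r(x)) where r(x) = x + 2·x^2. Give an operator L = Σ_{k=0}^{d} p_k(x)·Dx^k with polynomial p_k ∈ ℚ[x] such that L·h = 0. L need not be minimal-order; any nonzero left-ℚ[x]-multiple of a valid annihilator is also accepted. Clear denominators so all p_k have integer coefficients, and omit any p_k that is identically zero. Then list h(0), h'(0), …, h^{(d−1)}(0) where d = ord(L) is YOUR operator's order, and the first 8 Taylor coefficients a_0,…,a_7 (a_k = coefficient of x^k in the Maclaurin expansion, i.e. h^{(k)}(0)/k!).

f: a_k = 0, 12, 0, -64, 0, 3072/5, 0, -49152/7, …
f∘r: x↦r, Dx↦Dx/r' in L_f ⇒ L₀.
L = (-4 + 32·x + 256·x^2 + 768·x^3 + 768·x^4)·Dx + (1 + 4·x + 16·x^2 + 128·x^3 + 320·x^4 + 256·x^5)·Dx^2  (order 2).
h: a_k = 0, 12, 24, -64, -384, -768/5, 5632, 122880/7, …
ICs: h(0) = 0, h′(0) = 12.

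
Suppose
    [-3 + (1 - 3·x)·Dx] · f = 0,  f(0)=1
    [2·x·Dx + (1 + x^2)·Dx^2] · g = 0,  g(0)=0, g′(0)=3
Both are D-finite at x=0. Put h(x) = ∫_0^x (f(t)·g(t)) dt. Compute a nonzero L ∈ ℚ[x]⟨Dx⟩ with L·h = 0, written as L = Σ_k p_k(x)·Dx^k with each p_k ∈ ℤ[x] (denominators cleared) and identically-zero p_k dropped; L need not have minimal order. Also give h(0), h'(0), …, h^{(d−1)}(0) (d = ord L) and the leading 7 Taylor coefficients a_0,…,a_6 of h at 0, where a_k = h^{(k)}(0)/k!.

L = 6·x·Dx + (6 - 2·x + 12·x^2)·Dx^2 + (-1 + 3·x - x^2 + 3·x^3)·Dx^3  (order 3).
h: a_k = 0, 0, 3/2, 3, 13/2, 78/5, 391/10, …
ICs: h(0) = 0, h′(0) = 0, h′′(0) = 3.

f: a_k = 1, 3, 9, 27, 81, 243, 729, …
g: a_k = 0, 3, 0, -1, 0, 3/5, 0, …
L₀ := L_f ⊗_s L_g (sym. prod.), ord ≤ 2.
Integrate: L := L₀·Dx.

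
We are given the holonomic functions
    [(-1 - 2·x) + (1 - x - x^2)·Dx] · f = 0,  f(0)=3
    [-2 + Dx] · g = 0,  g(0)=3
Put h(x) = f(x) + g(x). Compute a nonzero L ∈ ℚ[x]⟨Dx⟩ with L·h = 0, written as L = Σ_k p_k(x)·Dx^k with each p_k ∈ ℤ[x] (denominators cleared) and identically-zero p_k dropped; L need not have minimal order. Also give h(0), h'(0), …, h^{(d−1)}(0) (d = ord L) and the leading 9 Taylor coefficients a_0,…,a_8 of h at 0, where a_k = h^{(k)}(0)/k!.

L = (-4 - 8·x - 24·x^2 - 8·x^3) + (14·x + 10·x^2 - 8·x^3 - 4·x^4)·Dx + (1 - 5·x + x^2 + 6·x^3 + 2·x^4)·Dx^2  (order 2).
h: a_k = 6, 9, 12, 13, 17, 124/5, 589/15, 6623/105, 10712/105, …
ICs: h(0) = 6, h′(0) = 9.

f: a_k = 3, 3, 6, 9, 15, 24, 39, 63, 102, …
g: a_k = 3, 6, 6, 4, 2, 4/5, 4/15, 8/105, 2/105, …
Weyl lclm of L_f,L_g ⇒ L₀ (ord ≤ 2).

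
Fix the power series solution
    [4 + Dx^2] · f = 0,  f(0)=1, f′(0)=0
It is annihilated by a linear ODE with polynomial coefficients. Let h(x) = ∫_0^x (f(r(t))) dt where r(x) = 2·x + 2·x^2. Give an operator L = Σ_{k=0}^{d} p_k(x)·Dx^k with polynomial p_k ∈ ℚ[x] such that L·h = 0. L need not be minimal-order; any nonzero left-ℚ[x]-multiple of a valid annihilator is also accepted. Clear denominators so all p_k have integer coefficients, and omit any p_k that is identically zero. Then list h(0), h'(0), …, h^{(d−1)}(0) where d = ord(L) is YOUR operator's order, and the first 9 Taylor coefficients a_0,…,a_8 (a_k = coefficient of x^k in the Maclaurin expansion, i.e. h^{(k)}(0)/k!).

L = (16 + 96·x + 192·x^2 + 128·x^3)·Dx - 2·Dx^2 + (1 + 2·x)·Dx^3  (order 3).
h: a_k = 0, 1, 0, -8/3, -4, 8/15, 64/9, 2624/315, 16/15, …
ICs: h(0) = 0, h′(0) = 1, h′′(0) = 0.

f: a_k = 1, 0, -2, 0, 2/3, 0, -4/45, 0, 2/315, …
L₀ from L_f via x↦r, Dx↦r'^{-1}Dx.
Integrate: L := L₀·Dx.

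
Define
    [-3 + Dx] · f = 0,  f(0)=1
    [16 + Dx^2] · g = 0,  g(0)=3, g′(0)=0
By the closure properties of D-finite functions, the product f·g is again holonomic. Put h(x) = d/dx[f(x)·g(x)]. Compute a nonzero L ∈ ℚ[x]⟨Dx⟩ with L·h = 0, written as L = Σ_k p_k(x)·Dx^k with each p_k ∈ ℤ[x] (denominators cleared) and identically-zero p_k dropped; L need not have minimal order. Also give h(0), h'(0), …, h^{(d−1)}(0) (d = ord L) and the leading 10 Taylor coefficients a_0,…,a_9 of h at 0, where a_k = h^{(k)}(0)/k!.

L = 25 - 6·Dx + Dx^2  (order 2).
h: a_k = 9, -21, -351/2, -527/2, -237/8, 11753/40, 25481/80, 164833/1680, -307359/4480, -1379041/17280, …
ICs: h(0) = 9, h′(0) = -21.

f: a_k = 1, 3, 9/2, 9/2, 27/8, 81/40, 81/80, 243/560, 729/4480, 243/4480, …
g: a_k = 3, 0, -24, 0, 32, 0, -256/15, 0, 512/105, 0, …
f·g: L₀ = L_f ⊗_s L_g, ord ≤ 1·2.
h=h₀': d/dx-closure on L₀ ⇒ L.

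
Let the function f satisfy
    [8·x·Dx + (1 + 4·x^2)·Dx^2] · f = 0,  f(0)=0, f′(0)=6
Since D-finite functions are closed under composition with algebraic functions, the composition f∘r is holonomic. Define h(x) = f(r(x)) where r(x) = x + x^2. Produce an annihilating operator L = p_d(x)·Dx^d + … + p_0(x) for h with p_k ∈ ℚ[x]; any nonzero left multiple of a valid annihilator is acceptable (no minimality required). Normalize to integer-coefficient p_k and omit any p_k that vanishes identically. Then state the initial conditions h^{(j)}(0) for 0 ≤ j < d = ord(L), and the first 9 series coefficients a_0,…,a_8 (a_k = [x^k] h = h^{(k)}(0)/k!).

f: a_k = 0, 6, 0, -8, 0, 96/5, 0, -384/7, 0, …
Substitute x→r, Dx→(1/r')Dx; clear ⇒ L₀.
L = (-2 + 8·x + 32·x^2 + 48·x^3 + 24·x^4)·Dx + (1 + 2·x + 4·x^2 + 16·x^3 + 20·x^4 + 8·x^5)·Dx^2  (order 2).
h: a_k = 0, 6, 6, -8, -24, -24/5, 88, 960/7, -192, …
ICs: h(0) = 0, h′(0) = 6.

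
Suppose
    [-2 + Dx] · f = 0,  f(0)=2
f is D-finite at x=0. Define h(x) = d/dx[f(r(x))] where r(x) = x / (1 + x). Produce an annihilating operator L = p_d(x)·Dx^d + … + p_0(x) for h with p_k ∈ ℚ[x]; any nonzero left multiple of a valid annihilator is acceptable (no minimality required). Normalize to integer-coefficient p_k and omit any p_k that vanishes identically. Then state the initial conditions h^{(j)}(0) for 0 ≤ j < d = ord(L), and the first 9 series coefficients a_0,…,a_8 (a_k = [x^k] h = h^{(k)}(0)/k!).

f: a_k = 2, 4, 4, 8/3, 4/3, 8/15, 8/45, 16/315, 4/315, …
Change of var in L_f (x↦r) gives L₀.
h₀' ⇒ L via d/dx closure of L₀.
L = -2·x + (-1 - 2·x - x^2)·Dx  (order 1).
h: a_k = 4, 0, -4, 16/3, -4, 16/15, 20/9, -512/105, 284/45, …
ICs: h(0) = 4.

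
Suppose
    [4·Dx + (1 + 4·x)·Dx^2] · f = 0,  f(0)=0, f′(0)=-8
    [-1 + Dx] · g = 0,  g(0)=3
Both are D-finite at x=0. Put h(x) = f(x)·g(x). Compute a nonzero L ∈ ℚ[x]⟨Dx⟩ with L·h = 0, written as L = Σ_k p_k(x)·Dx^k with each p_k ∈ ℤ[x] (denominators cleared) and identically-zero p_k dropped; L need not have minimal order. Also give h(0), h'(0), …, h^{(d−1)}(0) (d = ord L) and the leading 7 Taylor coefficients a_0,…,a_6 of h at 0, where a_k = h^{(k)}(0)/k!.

L = (-3 + 4·x) + (2 - 8·x)·Dx + (1 + 4·x)·Dx^2  (order 2).
h: a_k = 0, -24, 24, -92, 276, -4509/5, 9119/3, …
ICs: h(0) = 0, h′(0) = -24.

f: a_k = 0, -8, 16, -128/3, 128, -2048/5, 4096/3, …
g: a_k = 3, 3, 3/2, 1/2, 1/8, 1/40, 1/240, …
f·g: L₀ = L_f ⊗_s L_g, ord ≤ 2·1.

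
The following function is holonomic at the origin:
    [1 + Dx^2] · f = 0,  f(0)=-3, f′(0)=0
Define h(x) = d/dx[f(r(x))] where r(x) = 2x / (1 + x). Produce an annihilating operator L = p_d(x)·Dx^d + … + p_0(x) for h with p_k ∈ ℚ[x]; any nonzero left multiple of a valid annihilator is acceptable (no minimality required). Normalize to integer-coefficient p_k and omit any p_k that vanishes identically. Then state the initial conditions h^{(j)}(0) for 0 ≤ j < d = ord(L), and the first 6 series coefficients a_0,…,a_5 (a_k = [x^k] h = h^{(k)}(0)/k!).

f: a_k = -3, 0, 3/2, 0, -1/8, 0, …
f∘r: x↦r, Dx↦Dx/r' in L_f ⇒ L₀.
Differentiate: ansatz ord ≤ ord L₀ ⇒ L.
L = (10 + 12·x + 6·x^2) + (6 + 18·x + 18·x^2 + 6·x^3)·Dx + (1 + 4·x + 6·x^2 + 4·x^3 + x^4)·Dx^2  (order 2).
h: a_k = 0, 12, -36, 64, -80, 308/5, …
ICs: h(0) = 0, h′(0) = 12.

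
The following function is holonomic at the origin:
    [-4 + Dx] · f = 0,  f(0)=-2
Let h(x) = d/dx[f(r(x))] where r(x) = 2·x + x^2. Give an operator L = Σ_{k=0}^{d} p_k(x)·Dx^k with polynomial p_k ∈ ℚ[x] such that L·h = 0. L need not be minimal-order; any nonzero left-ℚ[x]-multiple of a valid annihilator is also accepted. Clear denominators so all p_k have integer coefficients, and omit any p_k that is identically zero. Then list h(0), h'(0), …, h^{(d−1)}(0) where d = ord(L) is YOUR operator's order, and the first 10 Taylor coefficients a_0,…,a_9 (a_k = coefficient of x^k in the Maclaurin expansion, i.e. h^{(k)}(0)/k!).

f: a_k = -2, -8, -16, -64/3, -64/3, -256/15, -512/45, -2048/315, -1024/315, -4096/2835, …
Substitute x→r, Dx→(1/r')Dx; clear ⇒ L₀.
Derive L from L₀ (diff closure).
L = (9 + 16·x + 8·x^2) + (-1 - x)·Dx  (order 1).
h: a_k = -16, -144, -704, -7360/3, -6784, -236416/15, -1434112/45, -6030848/105, -5913088/63, -399356416/2835, …
ICs: h(0) = -16.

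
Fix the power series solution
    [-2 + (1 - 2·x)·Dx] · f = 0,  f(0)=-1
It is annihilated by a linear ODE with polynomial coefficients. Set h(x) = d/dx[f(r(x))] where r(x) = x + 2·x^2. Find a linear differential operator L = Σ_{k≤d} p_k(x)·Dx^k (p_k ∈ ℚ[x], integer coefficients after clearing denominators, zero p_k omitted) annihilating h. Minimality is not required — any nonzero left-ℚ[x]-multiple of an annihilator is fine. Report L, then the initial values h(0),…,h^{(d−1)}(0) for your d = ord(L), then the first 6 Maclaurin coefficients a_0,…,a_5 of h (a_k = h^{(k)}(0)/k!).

f: a_k = -1, -2, -4, -8, -16, -32, …
Change of var in L_f (x↦r) gives L₀.
h=h₀': d/dx-closure on L₀ ⇒ L.
L = (8 + 24·x + 48·x^2) + (-1 - 2·x + 12·x^2 + 16·x^3)·Dx  (order 1).
h: a_k = -2, -16, -72, -320, -1280, -4992, …
ICs: h(0) = -2.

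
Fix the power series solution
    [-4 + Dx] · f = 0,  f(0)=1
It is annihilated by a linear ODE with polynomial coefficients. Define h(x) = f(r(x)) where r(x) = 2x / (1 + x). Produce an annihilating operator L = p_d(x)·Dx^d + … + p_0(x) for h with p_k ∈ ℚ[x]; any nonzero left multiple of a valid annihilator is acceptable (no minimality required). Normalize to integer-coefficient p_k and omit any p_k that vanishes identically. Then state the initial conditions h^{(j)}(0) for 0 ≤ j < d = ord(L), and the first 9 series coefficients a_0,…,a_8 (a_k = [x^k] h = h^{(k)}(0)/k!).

L = -8 + (1 + 2·x + x^2)·Dx  (order 1).
h: a_k = 1, 8, 24, 88/3, 8/3, -88/5, 184/45, 3224/315, -376/35, …
ICs: h(0) = 1.

f: a_k = 1, 4, 8, 32/3, 32/3, 128/15, 256/45, 1024/315, 512/315, …
L₀ from L_f via x↦r, Dx↦r'^{-1}Dx.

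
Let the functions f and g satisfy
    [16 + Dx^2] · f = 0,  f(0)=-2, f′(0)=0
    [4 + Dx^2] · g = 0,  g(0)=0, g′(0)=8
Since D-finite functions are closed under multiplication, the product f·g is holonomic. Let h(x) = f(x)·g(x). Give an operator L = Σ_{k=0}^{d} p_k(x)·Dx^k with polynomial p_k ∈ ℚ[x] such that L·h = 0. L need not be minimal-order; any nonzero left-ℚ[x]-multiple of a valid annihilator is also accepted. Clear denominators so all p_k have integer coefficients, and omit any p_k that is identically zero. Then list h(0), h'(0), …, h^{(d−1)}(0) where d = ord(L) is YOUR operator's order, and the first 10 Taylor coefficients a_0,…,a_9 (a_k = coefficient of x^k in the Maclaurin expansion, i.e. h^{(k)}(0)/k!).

L = 144 + 40·Dx^2 + Dx^4  (order 4).
h: a_k = 0, -16, 0, 416/3, 0, -3872/15, 0, 69952/315, 0, -314912/2835, …
ICs: h(0) = 0, h′(0) = -16, h′′(0) = 0, h′′′(0) = 832.

f: a_k = -2, 0, 16, 0, -64/3, 0, 512/45, 0, -1024/315, 0, …
g: a_k = 0, 8, 0, -16/3, 0, 16/15, 0, -32/315, 0, 16/2835, …
Sym-product of L_f,L_g gives L₀ (≤ ord 4).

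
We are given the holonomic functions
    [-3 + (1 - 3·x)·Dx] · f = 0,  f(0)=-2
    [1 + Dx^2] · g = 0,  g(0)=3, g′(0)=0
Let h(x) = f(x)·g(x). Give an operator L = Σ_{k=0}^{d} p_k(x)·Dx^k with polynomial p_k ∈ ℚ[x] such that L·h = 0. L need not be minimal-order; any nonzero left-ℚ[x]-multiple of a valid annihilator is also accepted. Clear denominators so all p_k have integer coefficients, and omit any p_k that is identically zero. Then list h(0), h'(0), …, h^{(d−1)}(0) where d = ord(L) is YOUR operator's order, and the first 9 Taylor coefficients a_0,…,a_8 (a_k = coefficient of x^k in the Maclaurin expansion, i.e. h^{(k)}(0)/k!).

L = (-1 + 3·x) + 6·Dx + (-1 + 3·x)·Dx^2  (order 2).
h: a_k = -6, -18, -51, -153, -1837/4, -5511/4, -495989/120, -495989/40, -249978457/6720, …
ICs: h(0) = -6, h′(0) = -18.

f: a_k = -2, -6, -18, -54, -162, -486, -1458, -4374, -13122, …
g: a_k = 3, 0, -3/2, 0, 1/8, 0, -1/240, 0, 1/13440, …
L₀ := L_f ⊗_s L_g (sym. prod.), ord ≤ 2.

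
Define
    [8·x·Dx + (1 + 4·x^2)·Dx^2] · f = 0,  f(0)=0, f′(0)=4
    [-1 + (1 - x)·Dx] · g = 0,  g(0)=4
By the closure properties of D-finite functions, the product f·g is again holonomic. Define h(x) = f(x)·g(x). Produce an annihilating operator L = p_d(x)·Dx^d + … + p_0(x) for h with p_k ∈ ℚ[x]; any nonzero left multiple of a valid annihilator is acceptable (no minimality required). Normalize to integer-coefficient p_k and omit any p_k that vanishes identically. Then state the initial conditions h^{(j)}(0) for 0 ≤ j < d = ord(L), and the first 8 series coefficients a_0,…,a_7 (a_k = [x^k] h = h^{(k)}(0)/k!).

f: a_k = 0, 4, 0, -16/3, 0, 64/5, 0, -256/7, …
g: a_k = 4, 4, 4, 4, 4, 4, 4, 4, …
L₀ := L_f ⊗_s L_g (sym. prod.), ord ≤ 2.
L = 8·x + (2 - 8·x + 16·x^2)·Dx + (-1 + x - 4·x^2 + 4·x^3)·Dx^2  (order 2).
h: a_k = 0, 16, 16, -16/3, -16/3, 688/15, 688/15, -10544/105, …
ICs: h(0) = 0, h′(0) = 16.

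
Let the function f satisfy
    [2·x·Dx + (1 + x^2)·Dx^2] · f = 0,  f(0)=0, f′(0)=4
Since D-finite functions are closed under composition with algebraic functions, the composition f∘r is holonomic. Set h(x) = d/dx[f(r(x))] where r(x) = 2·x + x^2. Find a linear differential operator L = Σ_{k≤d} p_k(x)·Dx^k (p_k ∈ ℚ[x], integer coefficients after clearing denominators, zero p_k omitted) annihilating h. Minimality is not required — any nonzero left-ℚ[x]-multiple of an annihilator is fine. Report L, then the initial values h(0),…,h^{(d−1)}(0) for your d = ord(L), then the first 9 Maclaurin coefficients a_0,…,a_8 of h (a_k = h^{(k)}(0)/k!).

f: a_k = 0, 4, 0, -4/3, 0, 4/5, 0, -4/7, 0, …
Substitute x→r, Dx→(1/r')Dx; clear ⇒ L₀.
h=h₀': d/dx-closure on L₀ ⇒ L.
L = (-1 + 8·x + 16·x^2 + 12·x^3 + 3·x^4) + (1 + x + 4·x^2 + 8·x^3 + 5·x^4 + x^5)·Dx  (order 1).
h: a_k = 8, 8, -32, -64, 88, 376, -64, -1792, -1336, …
ICs: h(0) = 8.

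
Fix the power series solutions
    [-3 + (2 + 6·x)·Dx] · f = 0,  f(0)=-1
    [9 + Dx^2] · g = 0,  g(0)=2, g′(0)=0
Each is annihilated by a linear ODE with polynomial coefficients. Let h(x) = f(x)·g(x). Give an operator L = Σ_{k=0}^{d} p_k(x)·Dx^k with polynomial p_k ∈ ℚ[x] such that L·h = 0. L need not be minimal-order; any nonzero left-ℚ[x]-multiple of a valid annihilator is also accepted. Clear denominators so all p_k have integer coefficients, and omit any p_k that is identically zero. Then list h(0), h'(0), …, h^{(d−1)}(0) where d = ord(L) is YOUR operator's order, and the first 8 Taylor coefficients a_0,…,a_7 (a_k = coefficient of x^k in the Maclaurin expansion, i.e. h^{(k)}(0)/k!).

L = (63 + 216·x + 324·x^2) + (-12 - 36·x)·Dx + (4 + 24·x + 36·x^2)·Dx^2  (order 2).
h: a_k = -2, -3, 45/4, 81/8, -675/64, -1053/128, 28269/2560, -97443/5120, …
ICs: h(0) = -2, h′(0) = -3.

f: a_k = -1, -3/2, 9/8, -27/16, 405/128, -1701/256, 15309/1024, -72171/2048, …
g: a_k = 2, 0, -9, 0, 27/4, 0, -81/40, 0, …
L₀ := L_f ⊗_s L_g (sym. prod.), ord ≤ 2.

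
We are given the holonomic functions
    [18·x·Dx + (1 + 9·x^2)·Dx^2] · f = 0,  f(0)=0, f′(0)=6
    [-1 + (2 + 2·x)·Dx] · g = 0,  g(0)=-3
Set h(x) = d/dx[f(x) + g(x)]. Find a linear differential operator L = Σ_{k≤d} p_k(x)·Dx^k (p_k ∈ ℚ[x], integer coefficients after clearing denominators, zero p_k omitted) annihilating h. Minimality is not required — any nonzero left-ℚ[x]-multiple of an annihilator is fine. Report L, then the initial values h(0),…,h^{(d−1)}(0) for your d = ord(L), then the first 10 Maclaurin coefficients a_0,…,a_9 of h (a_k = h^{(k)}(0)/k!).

L = (-36 - 90·x + 972·x^2 + 486·x^3) + (-75 - 144·x + 1818·x^2 + 3888·x^3 + 1701·x^4)·Dx + (-2 + 70·x + 108·x^2 + 684·x^3 + 1134·x^4 + 486·x^5)·Dx^2  (order 2).
h: a_k = 9/2, 3/4, -873/16, 15/32, 124311/256, 189/512, -8958645/2048, 1287/4096, 2579870871/65536, 36465/131072, …
ICs: h(0) = 9/2, h′(0) = 3/4.

f: a_k = 0, 6, 0, -18, 0, 486/5, 0, -4374/7, 0, 4374, …
g: a_k = -3, -3/2, 3/8, -3/16, 15/128, -21/256, 63/1024, -99/2048, 1287/32768, -2145/65536, …
Weyl lclm of L_f,L_g ⇒ L₀ (ord ≤ 3).
Differentiate: ansatz ord ≤ ord L₀ ⇒ L.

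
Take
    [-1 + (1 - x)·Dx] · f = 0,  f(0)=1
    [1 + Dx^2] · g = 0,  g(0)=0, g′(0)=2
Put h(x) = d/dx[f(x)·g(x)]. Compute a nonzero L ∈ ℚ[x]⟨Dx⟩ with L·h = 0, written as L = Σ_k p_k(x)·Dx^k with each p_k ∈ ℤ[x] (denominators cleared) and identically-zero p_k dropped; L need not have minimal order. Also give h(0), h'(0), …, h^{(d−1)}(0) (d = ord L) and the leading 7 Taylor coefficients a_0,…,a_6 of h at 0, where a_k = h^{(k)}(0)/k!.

L = (-1 - 2·x + x^2) + (-2 + 2·x)·Dx + (1 - 2·x + x^2)·Dx^2  (order 2).
h: a_k = 2, 4, 5, 20/3, 101/12, 101/10, 4241/360, …
ICs: h(0) = 2, h′(0) = 4.

f: a_k = 1, 1, 1, 1, 1, 1, 1, …
g: a_k = 0, 2, 0, -1/3, 0, 1/60, 0, …
h₀=f·g: eliminate ⇒ L₀, order ≤ 1·2.
Derive L from L₀ (diff closure).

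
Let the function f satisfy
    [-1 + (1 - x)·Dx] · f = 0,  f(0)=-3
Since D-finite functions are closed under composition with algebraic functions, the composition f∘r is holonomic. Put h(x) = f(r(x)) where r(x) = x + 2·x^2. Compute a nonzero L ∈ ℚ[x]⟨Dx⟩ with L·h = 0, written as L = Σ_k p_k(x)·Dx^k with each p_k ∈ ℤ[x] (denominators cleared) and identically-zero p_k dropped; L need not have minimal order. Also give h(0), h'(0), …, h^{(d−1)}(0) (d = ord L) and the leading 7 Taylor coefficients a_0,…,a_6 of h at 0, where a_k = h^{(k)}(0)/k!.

f: a_k = -3, -3, -3, -3, -3, -3, -3, …
L₀ from L_f via x↦r, Dx↦r'^{-1}Dx.
L = (1 + 4·x) + (-1 + x + 2·x^2)·Dx  (order 1).
h: a_k = -3, -3, -9, -15, -33, -63, -129, …
ICs: h(0) = -3.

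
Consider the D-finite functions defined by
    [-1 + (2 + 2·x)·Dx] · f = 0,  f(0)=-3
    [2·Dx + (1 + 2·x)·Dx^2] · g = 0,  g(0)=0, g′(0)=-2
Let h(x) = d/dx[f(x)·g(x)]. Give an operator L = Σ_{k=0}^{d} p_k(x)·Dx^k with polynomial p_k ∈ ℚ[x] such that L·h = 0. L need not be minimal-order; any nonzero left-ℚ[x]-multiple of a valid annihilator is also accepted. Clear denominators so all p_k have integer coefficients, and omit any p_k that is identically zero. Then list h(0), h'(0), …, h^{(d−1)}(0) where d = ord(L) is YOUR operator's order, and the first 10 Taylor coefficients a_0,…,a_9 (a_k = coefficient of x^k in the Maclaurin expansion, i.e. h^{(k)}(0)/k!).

f: a_k = -3, -3/2, 3/8, -3/16, 15/128, -21/256, 63/1024, -99/2048, 1287/32768, -2145/65536, …
g: a_k = 0, -2, 2, -8/3, 4, -32/5, 32/3, -128/7, 32, -512/9, …
h₀=f·g: eliminate ⇒ L₀, order ≤ 1·2.
Differentiate: ansatz ord ≤ ord L₀ ⇒ L.
L = (-11 - 4·x + 4·x^2) + (-28 - 36·x + 24·x^2 + 32·x^3)·Dx + (-4 - 8·x + 12·x^2 + 32·x^3 + 16·x^4)·Dx^2  (order 2).
h: a_k = 6, -6, 51/4, -55/2, 3709/64, -38403/320, 629127/2560, -2238717/4480, 116010231/114688, -702386297/344064, …
ICs: h(0) = 6, h′(0) = -6.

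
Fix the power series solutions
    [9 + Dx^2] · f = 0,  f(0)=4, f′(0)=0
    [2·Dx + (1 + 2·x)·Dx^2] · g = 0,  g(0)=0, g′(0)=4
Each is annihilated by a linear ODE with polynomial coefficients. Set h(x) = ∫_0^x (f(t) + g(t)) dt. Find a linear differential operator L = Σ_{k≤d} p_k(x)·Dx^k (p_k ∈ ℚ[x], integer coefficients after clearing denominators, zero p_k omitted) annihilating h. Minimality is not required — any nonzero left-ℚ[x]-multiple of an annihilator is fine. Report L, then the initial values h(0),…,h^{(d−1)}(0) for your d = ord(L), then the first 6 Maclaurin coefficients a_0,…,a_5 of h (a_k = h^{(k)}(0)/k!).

f: a_k = 4, 0, -18, 0, 27/2, 0, …
g: a_k = 0, 4, -4, 16/3, -8, 64/5, …
L₀ := lclm(L_f,L_g); ord L₀ ≤ 2+2.
∫: right-multiply L₀ by Dx.
L = (594 + 648·x + 648·x^2)·Dx^2 + (153 + 630·x + 972·x^2 + 648·x^3)·Dx^3 + (66 + 72·x + 72·x^2)·Dx^4 + (17 + 70·x + 108·x^2 + 72·x^3)·Dx^5  (order 5).
h: a_k = 0, 4, 2, -22/3, 4/3, 11/10, …
ICs: h(0) = 0, h′(0) = 4, h′′(0) = 4, h′′′(0) = -44, h′′′′(0) = 32.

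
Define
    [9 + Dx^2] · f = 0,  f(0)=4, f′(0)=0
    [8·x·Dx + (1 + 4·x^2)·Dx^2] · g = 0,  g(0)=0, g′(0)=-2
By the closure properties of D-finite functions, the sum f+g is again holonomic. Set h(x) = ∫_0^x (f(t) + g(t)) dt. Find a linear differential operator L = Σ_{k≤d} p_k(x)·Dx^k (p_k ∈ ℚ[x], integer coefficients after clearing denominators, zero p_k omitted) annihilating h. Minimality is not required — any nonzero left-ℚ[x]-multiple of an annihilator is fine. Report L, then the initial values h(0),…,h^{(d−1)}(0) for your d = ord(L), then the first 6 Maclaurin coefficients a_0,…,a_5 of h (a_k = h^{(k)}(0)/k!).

f: a_k = 4, 0, -18, 0, 27/2, 0, …
g: a_k = 0, -2, 0, 8/3, 0, -32/5, …
Sum ⇒ L₀ = lclm(L_f,L_g) in ℚ(x)⟨Dx⟩.
h=∫₀ˣh₀: take L = L₀·Dx.
L = (-2808·x + 19008·x^3 + 10368·x^5)·Dx^2 + (9 + 1548·x^2 + 7344·x^4 + 5184·x^6)·Dx^3 + (-312·x + 2112·x^3 + 1152·x^5)·Dx^4 + (1 + 172·x^2 + 816·x^4 + 576·x^6)·Dx^5  (order 5).
h: a_k = 0, 4, -1, -6, 2/3, 27/10, …
ICs: h(0) = 0, h′(0) = 4, h′′(0) = -2, h′′′(0) = -36, h′′′′(0) = 16.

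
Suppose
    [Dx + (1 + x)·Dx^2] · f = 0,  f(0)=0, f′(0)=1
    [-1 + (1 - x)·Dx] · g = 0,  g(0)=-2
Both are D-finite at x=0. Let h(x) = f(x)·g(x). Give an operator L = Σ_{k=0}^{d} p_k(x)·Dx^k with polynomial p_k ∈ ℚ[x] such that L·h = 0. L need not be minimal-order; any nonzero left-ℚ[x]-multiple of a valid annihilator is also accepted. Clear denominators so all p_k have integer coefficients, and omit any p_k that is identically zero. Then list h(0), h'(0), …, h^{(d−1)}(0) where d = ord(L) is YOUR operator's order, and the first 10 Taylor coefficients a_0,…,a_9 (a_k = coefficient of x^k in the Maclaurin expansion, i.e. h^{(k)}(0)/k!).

f: a_k = 0, 1, -1/2, 1/3, -1/4, 1/5, -1/6, 1/7, -1/8, 1/9, …
g: a_k = -2, -2, -2, -2, -2, -2, -2, -2, -2, -2, …
f·g: L₀ = L_f ⊗_s L_g, ord ≤ 2·1.
L = 1 + (1 + 3·x)·Dx + (-1 + x^2)·Dx^2  (order 2).
h: a_k = 0, -2, -1, -5/3, -7/6, -47/30, -37/30, -319/210, -533/420, -1879/1260, …
ICs: h(0) = 0, h′(0) = -2.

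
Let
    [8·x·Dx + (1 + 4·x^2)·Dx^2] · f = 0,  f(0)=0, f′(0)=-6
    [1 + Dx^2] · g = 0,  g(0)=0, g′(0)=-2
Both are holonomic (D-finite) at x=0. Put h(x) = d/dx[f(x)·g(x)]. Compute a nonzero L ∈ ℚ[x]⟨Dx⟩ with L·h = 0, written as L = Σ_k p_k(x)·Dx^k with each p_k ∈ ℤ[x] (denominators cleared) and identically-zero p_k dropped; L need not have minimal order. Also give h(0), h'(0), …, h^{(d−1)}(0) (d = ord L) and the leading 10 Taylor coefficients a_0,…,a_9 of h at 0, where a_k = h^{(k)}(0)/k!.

L = (3893 + 34584·x^2 + 286832·x^4 + 57600·x^6 + 768·x^8 - 10240·x^10 + 4096·x^12) + (2192·x + 44864·x^3 + 156160·x^5 + 51200·x^7 + 20480·x^9 + 16384·x^11)·Dx + (3978 + 36208·x^2 + 296160·x^4 + 76288·x^6 + 9728·x^8 - 4096·x^10 + 8192·x^12)·Dx^2 + (2192·x + 44864·x^3 + 156160·x^5 + 51200·x^7 + 20480·x^9 + 16384·x^11)·Dx^3 + (85 + 1624·x^2 + 9328·x^4 + 18688·x^6 + 8960·x^8 + 6144·x^10 + 4096·x^12)·Dx^4  (order 4).
h: a_k = 0, 24, 0, -72, 0, 247, 0, -930, 0, 54423269/15120, …
ICs: h(0) = 0, h′(0) = 24, h′′(0) = 0, h′′′(0) = -432.

f: a_k = 0, -6, 0, 8, 0, -96/5, 0, 384/7, 0, -512/3, …
g: a_k = 0, -2, 0, 1/3, 0, -1/60, 0, 1/2520, 0, -1/181440, …
f·g: L₀ = L_f ⊗_s L_g, ord ≤ 2·2.
Differentiate: ansatz ord ≤ ord L₀ ⇒ L.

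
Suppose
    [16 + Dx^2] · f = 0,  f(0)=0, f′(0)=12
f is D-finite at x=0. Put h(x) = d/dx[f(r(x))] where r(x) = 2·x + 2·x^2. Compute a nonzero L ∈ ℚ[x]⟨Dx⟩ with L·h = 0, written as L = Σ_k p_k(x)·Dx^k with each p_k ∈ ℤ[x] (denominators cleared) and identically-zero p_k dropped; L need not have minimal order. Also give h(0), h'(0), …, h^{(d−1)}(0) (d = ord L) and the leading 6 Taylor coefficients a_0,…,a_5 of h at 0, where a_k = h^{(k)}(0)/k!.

L = (76 + 512·x + 1536·x^2 + 2048·x^3 + 1024·x^4) + (-6 - 12·x)·Dx + (1 + 4·x + 4·x^2)·Dx^2  (order 2).
h: a_k = 24, 48, -768, -3072, 256, 23040, …
ICs: h(0) = 24, h′(0) = 48.

f: a_k = 0, 12, 0, -32, 0, 128/5, …
Change of var in L_f (x↦r) gives L₀.
h₀' ⇒ L via d/dx closure of L₀.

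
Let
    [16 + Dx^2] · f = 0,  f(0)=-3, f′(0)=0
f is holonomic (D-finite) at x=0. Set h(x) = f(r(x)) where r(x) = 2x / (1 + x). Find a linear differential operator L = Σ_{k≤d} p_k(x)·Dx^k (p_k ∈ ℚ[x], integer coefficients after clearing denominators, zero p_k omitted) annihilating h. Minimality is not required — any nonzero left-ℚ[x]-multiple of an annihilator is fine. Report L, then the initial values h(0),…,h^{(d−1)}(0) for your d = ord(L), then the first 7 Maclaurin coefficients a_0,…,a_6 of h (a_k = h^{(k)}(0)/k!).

L = 64 + (2 + 6·x + 6·x^2 + 2·x^3)·Dx + (1 + 4·x + 6·x^2 + 4·x^3 + x^4)·Dx^2  (order 2).
h: a_k = -3, 0, 96, -192, -224, 1664, -53216/15, …
ICs: h(0) = -3, h′(0) = 0.

f: a_k = -3, 0, 24, 0, -32, 0, 256/15, …
f∘r: x↦r, Dx↦Dx/r' in L_f ⇒ L₀.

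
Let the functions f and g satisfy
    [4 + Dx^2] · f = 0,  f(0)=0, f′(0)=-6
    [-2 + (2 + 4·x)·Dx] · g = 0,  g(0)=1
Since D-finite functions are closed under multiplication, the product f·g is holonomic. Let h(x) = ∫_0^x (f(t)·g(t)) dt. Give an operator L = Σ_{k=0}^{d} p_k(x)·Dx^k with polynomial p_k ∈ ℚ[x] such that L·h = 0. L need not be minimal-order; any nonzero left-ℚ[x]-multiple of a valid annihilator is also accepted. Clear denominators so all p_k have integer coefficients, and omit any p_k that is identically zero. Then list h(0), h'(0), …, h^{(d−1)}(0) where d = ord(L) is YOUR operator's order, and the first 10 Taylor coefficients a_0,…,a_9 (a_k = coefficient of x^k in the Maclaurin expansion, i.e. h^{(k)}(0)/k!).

f: a_k = 0, -6, 0, 4, 0, -4/5, 0, 8/105, 0, -4/945, …
g: a_k = 1, 1, -1/2, 1/2, -5/8, 7/8, -21/16, 33/16, -429/128, 715/128, …
Sym-product of L_f,L_g gives L₀ (≤ ord 2).
h=∫₀ˣh₀: take L = L₀·Dx.
L = (7 + 16·x + 16·x^2)·Dx + (-2 - 4·x)·Dx^2 + (1 + 4·x + 4·x^2)·Dx^3  (order 3).
h: a_k = 0, 0, -3, -2, 7/4, 1/5, 19/120, -81/140, 983/1344, -7727/7560, …
ICs: h(0) = 0, h′(0) = 0, h′′(0) = -6.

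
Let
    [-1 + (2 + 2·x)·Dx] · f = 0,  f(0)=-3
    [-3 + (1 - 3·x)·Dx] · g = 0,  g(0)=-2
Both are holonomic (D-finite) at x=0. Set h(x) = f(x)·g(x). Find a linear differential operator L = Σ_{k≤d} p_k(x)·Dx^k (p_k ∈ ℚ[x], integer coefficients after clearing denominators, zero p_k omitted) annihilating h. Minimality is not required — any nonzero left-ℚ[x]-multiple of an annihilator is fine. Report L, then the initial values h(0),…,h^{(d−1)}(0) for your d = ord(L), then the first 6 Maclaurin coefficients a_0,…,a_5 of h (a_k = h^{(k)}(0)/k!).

f: a_k = -3, -3/2, 3/8, -3/16, 15/128, -21/256, …
g: a_k = -2, -6, -18, -54, -162, -486, …
f·g: L₀ = L_f ⊗_s L_g, ord ≤ 1·1.
L = (7 + 3·x) + (-2 + 4·x + 6·x^2)·Dx  (order 1).
h: a_k = 6, 21, 249/4, 1497/8, 35913/64, 215499/128, …
ICs: h(0) = 6.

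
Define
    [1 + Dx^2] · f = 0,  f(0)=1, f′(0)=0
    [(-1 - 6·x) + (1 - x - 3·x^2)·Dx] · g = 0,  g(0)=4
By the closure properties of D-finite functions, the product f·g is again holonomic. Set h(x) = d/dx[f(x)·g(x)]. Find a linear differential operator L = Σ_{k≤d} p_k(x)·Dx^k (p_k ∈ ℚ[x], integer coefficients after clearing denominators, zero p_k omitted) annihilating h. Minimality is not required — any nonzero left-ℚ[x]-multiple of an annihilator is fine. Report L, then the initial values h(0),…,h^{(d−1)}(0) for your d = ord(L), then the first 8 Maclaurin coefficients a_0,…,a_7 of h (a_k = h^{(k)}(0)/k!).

f: a_k = 1, 0, -1/2, 0, 1/24, 0, -1/720, 0, …
g: a_k = 4, 4, 16, 28, 76, 160, 388, 868, …
Product ⇒ symmetric product L₀, ord ≤ 2.
h=h₀': d/dx-closure on L₀ ⇒ L.
L = (83 - 2·x - 5·x^2 + 6·x^3 + 9·x^4) + (16 + 98·x + 18·x^2 + 36·x^3)·Dx + (-5 + 4·x + 13·x^2 + 6·x^3 + 9·x^4)·Dx^2  (order 2).
h: a_k = 4, 28, 78, 818/3, 4385/6, 63119/30, 994343/180, 18558737/1260, …
ICs: h(0) = 4, h′(0) = 28.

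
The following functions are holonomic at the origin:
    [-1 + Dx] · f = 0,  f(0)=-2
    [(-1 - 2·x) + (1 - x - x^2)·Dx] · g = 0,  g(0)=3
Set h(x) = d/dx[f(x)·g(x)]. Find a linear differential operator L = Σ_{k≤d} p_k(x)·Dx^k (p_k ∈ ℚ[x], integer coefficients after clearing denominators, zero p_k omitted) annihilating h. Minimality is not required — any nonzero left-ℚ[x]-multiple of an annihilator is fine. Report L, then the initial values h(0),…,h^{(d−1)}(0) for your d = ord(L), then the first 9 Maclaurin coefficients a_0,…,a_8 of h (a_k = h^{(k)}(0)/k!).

f: a_k = -2, -2, -1, -1/3, -1/12, -1/60, -1/360, -1/2520, -1/20160, …
g: a_k = 3, 3, 6, 9, 15, 24, 39, 63, 102, …
f·g: L₀ = L_f ⊗_s L_g, ord ≤ 1·1.
h₀' ⇒ L via d/dx closure of L₀.
L = (7 + 6·x - x^2 - 2·x^3 + x^4) + (-2 + x + 4·x^2 - x^4)·Dx  (order 1).
h: a_k = -12, -42, -102, -221, -893/2, -17347/20, -98221/60, -2542969/840, -2645039/480, …
ICs: h(0) = -12.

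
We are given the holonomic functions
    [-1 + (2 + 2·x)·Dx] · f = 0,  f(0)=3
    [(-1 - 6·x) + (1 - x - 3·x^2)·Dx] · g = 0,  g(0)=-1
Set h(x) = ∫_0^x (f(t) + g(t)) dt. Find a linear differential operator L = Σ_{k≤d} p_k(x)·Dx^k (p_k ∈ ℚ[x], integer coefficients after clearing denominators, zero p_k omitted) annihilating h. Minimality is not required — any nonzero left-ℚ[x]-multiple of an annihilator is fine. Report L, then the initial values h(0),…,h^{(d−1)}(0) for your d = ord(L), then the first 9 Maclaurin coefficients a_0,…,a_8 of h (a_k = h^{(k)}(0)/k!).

L = (17 + 57·x + 135·x^2 + 90·x^3)·Dx + (-33 - 134·x - 387·x^2 - 510·x^3 - 225·x^4)·Dx^2 + (2 + 30·x + 22·x^2 - 126·x^3 - 210·x^4 - 90·x^5)·Dx^3  (order 3).
h: a_k = 0, 2, 1/4, -35/24, -109/64, -2447/640, -10219/1536, -99391/7168, -444317/16384, …
ICs: h(0) = 0, h′(0) = 2, h′′(0) = 1/2.

f: a_k = 3, 3/2, -3/8, 3/16, -15/128, 21/256, -63/1024, 99/2048, -1287/32768, …
g: a_k = -1, -1, -4, -7, -19, -40, -97, -217, -508, …
Weyl lclm of L_f,L_g ⇒ L₀ (ord ≤ 2).
∫: right-multiply L₀ by Dx.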